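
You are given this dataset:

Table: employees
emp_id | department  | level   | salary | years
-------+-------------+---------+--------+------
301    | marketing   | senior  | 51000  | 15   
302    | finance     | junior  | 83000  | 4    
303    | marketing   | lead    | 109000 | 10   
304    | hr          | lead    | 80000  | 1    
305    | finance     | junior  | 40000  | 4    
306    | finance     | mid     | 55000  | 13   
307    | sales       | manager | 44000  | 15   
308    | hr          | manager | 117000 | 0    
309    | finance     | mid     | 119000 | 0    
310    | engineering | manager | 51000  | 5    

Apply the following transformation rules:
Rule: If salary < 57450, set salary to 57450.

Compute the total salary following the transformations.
795250

Step 1: 5 records have salary < 57450
Step 2: These records originally summed to 241000
Step 3: After setting to minimum: 5 × 57450 = 287250
Step 4: Unaffected records sum: 508000
Step 5: Final sum = 287250 + 508000 = 795250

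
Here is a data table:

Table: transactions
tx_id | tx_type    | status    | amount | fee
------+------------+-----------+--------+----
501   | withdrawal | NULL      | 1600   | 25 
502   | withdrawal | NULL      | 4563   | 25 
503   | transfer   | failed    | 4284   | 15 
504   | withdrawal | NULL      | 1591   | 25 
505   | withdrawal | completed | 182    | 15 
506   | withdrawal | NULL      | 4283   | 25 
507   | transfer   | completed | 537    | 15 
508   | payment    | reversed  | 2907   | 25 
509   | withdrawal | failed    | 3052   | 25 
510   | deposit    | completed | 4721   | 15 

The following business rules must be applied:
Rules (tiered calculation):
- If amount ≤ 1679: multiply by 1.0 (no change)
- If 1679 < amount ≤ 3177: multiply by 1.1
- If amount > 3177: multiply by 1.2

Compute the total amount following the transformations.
31886.1

Step 1: Tier 1 (amount ≤ 1679): 4 records, sum = 3910 × 1.0 = 3910.0
Step 2: Tier 2 (1679 < amount ≤ 3177): 2 records, sum = 5959 × 1.1 = 6554.9
Step 3: Tier 3 (amount > 3177): 4 records, sum = 17851 × 1.2 = 21421.2
Step 4: Final sum = 3910.0 + 6554.9 + 21421.2 = 31886.1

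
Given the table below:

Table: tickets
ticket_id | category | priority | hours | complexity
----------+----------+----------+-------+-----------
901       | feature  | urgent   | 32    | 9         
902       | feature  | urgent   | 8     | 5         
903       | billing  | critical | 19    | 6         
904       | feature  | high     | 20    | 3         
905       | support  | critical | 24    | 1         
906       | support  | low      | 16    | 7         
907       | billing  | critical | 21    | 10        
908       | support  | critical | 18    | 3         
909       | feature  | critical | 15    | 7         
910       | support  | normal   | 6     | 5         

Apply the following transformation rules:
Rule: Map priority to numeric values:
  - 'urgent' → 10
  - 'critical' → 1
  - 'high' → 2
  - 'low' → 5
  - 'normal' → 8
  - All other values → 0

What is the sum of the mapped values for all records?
40

Step 1: Apply mapping to each record
Step 2: Count by status:
  'urgent': 2 records × 10 = 20
  'critical': 5 records × 1 = 5
  'high': 1 records × 2 = 2
  'low': 1 records × 5 = 5
  'normal': 1 records × 8 = 8
Step 3: Sum all mapped values = 40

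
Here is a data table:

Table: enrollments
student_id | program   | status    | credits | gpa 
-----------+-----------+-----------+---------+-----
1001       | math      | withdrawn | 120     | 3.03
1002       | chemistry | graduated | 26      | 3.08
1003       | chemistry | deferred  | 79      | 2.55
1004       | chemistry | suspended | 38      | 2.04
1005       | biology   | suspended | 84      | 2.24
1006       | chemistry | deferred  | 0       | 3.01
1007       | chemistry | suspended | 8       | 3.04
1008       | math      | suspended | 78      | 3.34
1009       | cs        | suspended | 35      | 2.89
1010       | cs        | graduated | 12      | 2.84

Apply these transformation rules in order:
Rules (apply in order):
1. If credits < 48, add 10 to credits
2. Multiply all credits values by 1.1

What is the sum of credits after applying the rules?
594.0

Step 1: Apply Rule 1 - Add 10 to records with credits < 48
  - 6 records affected: 119 + (6 × 10) = 179
  - Unaffected records: 361
  - Sum after Rule 1: 540
Step 2: Apply Rule 2 - Multiply all by 1.1
  - 540 × 1.1 = 594.0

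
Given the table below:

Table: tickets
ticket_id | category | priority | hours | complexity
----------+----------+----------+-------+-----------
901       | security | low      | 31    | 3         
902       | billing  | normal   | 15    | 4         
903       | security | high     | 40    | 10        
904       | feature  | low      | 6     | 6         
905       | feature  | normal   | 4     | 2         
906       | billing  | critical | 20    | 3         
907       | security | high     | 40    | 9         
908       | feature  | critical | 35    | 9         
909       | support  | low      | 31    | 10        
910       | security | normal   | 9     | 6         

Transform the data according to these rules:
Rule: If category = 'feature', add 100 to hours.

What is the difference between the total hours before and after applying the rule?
300

Step 1: Original sum of hours = 231
Step 2: 3 records have category = 'feature'
Step 3: Each affected record changes by 100
Step 4: Total change = 3 × 100 = 300
Step 5: New sum = 231 + 300 = 531
Step 6: Difference = |531 - 231| = 300
        (Sum increased by 300)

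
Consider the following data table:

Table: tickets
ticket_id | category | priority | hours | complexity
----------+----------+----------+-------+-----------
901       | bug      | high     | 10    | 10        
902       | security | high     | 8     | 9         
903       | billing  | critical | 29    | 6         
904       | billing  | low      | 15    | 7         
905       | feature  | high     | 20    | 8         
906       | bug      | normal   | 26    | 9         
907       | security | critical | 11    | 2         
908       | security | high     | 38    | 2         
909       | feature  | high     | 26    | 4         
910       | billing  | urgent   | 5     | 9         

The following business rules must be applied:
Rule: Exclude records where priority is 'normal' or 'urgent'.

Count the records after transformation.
8

Step 1: Count records to exclude
  - 1 (normal) + 1 (urgent) = 2 records
Step 2: Total records: 10
Step 3: Remaining = 10 - 2 = 8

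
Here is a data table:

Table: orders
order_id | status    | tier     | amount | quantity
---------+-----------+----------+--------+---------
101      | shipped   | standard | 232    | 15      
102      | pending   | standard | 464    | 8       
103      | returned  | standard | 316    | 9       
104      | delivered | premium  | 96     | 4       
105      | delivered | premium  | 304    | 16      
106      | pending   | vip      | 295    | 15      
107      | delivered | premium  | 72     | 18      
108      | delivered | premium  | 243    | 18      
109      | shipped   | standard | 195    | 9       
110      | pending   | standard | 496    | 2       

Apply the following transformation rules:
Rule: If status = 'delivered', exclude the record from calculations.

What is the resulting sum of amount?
1998

Step 1: Identify records where status = 'delivered'
Step 2: The excluded records sum to 715
Step 3: Original total amount = 2713
Step 4: Remaining total = 2713 - 715 = 1998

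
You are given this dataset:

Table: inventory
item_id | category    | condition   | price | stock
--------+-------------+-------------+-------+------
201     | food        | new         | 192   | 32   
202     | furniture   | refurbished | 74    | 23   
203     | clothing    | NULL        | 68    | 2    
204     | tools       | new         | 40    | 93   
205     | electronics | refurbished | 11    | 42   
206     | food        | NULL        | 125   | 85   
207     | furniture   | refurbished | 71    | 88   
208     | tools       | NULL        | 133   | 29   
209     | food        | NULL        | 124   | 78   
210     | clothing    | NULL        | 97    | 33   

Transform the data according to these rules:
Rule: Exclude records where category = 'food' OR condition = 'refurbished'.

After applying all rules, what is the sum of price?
338

Step 1: Find records where category = 'food' OR condition = 'refurbished'
Step 2: 6 records match, summing to 597
Step 3: Original sum: 935
Step 4: Remaining sum = 935 - 597 = 338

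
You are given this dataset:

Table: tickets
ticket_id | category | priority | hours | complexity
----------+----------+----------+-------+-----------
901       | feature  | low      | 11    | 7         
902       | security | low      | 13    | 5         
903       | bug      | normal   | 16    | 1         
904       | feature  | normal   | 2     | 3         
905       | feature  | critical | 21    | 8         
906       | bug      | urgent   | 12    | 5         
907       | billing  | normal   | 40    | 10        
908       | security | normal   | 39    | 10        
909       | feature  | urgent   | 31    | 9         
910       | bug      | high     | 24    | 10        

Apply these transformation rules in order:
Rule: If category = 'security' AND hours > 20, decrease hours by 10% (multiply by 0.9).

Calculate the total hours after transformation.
205.1

Step 1: Find records where category = 'security' AND hours > 20
Step 2: 1 records match, summing to 39
Step 3: After multiplier: 39 × 0.9 = 35.1
Step 4: Unaffected records sum: 170
Step 5: Final sum = 35.1 + 170 = 205.1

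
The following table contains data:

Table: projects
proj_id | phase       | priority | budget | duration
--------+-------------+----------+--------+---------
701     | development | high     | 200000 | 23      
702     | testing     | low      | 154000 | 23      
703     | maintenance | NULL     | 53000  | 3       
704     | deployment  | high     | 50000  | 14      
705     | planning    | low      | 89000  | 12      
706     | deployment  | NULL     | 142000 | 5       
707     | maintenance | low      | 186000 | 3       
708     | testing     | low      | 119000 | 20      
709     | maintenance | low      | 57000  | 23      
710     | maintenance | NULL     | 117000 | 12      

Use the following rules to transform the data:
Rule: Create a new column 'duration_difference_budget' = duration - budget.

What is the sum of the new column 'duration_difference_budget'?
-1166862

Step 1: For each record, compute duration - budget
Example calculations:
  23 - 200000 = -199977
  23 - 154000 = -153977
  3 - 53000 = -52997
  ...
Step 2: Sum all derived values
Step 3: Total = -1166862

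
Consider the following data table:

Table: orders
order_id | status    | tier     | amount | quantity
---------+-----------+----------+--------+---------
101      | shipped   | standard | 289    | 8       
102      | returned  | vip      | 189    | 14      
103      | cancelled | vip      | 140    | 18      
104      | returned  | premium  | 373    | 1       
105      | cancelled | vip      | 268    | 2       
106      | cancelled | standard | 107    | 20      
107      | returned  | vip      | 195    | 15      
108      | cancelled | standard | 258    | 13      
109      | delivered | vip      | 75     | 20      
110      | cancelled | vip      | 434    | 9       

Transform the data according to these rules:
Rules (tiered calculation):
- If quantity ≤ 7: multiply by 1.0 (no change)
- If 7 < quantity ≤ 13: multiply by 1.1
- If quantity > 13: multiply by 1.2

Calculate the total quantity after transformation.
140.4

Step 1: Tier 1 (quantity ≤ 7): 2 records, sum = 3 × 1.0 = 3.0
Step 2: Tier 2 (7 < quantity ≤ 13): 3 records, sum = 30 × 1.1 = 33.0
Step 3: Tier 3 (quantity > 13): 5 records, sum = 87 × 1.2 = 104.4
Step 4: Final sum = 3.0 + 33.0 + 104.4 = 140.4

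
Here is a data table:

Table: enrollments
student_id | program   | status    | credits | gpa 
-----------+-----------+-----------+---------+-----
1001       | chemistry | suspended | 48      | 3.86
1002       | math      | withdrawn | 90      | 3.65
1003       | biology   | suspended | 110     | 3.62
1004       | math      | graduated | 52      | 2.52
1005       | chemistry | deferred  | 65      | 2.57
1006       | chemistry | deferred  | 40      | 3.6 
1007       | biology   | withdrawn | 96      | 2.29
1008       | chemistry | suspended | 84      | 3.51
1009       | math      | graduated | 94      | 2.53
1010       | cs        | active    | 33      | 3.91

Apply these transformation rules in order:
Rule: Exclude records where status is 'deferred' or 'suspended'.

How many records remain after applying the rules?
5

Step 1: Count records to exclude
  - 2 (deferred) + 3 (suspended) = 5 records
Step 2: Total records: 10
Step 3: Remaining = 10 - 5 = 5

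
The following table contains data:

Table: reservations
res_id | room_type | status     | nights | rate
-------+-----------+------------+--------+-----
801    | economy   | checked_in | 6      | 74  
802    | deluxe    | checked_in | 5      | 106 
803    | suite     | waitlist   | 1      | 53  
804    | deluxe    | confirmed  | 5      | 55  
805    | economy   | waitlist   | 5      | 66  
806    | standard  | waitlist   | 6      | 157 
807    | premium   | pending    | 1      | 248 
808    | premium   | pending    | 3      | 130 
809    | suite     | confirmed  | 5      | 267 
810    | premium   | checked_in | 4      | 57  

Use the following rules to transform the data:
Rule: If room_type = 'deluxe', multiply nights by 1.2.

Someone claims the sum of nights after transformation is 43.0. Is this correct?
Yes, the result is correct.

Step 1: Calculate the correct sum after transformation
Step 2: Apply multiplier 1.2 to records where room_type = 'deluxe'
Step 3: Correct result = 43.0
Step 4: Claimed result = 43.0
Step 5: 43.0 = 43.0 ✓
Conclusion: The claimed result is correct.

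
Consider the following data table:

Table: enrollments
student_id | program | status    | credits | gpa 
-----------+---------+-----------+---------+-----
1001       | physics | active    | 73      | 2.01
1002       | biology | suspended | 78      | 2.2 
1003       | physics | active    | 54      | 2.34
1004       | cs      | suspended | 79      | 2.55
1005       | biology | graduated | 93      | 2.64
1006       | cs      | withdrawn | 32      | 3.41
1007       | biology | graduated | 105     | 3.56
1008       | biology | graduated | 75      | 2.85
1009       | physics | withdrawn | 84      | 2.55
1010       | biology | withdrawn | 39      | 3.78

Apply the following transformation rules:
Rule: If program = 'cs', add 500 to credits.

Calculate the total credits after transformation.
1712

Step 1: Count records where program = 'cs': 2
Step 2: Total bonus added: 2 × 500 = 1000
Step 3: Original sum of credits: 712
Step 4: Final sum = 712 + 1000 = 1712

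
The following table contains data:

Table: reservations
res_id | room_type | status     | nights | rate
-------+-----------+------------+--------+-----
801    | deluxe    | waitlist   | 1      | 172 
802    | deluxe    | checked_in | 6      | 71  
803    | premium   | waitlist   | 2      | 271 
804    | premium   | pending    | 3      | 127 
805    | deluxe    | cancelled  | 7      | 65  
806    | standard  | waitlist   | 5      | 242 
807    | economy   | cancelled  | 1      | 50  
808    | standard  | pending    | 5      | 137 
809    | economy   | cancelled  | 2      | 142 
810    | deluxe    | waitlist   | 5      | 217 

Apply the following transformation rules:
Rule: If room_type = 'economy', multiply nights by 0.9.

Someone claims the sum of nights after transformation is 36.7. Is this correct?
Yes, the result is correct.

Step 1: Calculate the correct sum after transformation
Step 2: Apply multiplier 0.9 to records where room_type = 'economy'
Step 3: Correct result = 36.7
Step 4: Claimed result = 36.7
Step 5: 36.7 = 36.7 ✓
Conclusion: The claimed result is correct.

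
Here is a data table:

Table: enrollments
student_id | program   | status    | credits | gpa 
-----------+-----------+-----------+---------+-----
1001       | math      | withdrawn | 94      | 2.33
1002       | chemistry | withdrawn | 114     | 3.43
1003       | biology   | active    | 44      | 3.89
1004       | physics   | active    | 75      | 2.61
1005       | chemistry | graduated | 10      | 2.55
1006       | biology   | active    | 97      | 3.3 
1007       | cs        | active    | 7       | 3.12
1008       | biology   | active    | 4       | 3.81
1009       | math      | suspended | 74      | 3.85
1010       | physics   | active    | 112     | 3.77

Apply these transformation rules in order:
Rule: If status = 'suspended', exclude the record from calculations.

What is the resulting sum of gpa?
28.81

Step 1: Identify records where status = 'suspended'
Step 2: The excluded records sum to 3.85
Step 3: Original total gpa = 32.66
Step 4: Remaining total = 32.66 - 3.85 = 28.81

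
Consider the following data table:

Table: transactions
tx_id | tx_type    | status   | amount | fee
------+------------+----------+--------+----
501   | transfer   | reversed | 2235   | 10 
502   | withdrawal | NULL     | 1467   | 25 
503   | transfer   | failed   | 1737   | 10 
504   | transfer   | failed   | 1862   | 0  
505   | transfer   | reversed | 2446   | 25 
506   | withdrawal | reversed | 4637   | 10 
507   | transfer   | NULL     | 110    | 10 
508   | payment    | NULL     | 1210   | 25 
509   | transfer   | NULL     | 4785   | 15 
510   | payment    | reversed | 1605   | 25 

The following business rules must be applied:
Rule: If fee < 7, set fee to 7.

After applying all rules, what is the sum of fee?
162

Step 1: 1 records have fee < 7
Step 2: These records originally summed to 0
Step 3: After setting to minimum: 1 × 7 = 7
Step 4: Unaffected records sum: 155
Step 5: Final sum = 7 + 155 = 162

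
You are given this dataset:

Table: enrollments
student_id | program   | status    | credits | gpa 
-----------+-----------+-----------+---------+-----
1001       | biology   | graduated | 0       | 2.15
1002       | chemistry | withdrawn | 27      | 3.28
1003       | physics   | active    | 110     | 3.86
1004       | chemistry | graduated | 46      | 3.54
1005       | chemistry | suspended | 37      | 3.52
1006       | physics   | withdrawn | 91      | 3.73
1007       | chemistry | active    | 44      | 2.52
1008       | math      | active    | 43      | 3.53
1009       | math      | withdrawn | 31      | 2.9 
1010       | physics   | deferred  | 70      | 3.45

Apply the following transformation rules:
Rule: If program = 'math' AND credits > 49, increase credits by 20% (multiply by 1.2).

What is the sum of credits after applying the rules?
499

Step 1: Find records where program = 'math' AND credits > 49
Step 2: 0 records match, summing to 0
Step 3: After multiplier: 0 × 1.2 = 0.0
Step 4: Unaffected records sum: 499
Step 5: Final sum = 0.0 + 499 = 499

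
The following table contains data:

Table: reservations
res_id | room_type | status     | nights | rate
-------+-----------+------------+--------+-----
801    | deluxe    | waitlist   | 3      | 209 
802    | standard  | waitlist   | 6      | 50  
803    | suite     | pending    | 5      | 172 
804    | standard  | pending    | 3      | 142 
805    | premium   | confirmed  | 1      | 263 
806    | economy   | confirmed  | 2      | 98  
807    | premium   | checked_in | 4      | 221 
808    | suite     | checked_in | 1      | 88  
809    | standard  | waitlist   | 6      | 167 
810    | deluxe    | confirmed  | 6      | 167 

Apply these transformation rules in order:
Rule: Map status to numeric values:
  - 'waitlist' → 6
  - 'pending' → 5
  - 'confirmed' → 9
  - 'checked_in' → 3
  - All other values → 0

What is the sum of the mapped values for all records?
61

Step 1: Apply mapping to each record
Step 2: Count by status:
  'waitlist': 3 records × 6 = 18
  'pending': 2 records × 5 = 10
  'confirmed': 3 records × 9 = 27
  'checked_in': 2 records × 3 = 6
Step 3: Sum all mapped values = 61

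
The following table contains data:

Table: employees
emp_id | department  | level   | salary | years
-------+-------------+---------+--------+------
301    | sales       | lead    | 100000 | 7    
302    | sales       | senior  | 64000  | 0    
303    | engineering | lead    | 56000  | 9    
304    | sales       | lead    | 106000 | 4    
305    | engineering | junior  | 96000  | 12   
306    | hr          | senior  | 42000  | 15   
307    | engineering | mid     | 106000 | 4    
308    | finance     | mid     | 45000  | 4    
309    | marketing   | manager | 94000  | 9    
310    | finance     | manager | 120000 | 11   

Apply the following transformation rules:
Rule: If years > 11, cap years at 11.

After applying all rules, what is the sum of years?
70

Step 1: 2 records have years > 11
Step 2: These records originally summed to 27
Step 3: After capping: 2 × 11 = 22
Step 4: Unaffected records sum: 48
Step 5: Final sum = 22 + 48 = 70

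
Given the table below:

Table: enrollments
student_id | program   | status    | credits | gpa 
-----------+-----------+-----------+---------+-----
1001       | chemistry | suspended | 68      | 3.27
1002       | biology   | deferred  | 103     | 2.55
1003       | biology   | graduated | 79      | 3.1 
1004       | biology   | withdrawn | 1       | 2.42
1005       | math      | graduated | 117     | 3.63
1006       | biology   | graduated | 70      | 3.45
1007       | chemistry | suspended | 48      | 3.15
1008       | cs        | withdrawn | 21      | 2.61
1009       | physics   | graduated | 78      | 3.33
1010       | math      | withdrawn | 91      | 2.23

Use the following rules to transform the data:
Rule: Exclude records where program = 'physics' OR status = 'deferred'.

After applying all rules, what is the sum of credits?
495

Step 1: Find records where program = 'physics' OR status = 'deferred'
Step 2: 2 records match, summing to 181
Step 3: Original sum: 676
Step 4: Remaining sum = 676 - 181 = 495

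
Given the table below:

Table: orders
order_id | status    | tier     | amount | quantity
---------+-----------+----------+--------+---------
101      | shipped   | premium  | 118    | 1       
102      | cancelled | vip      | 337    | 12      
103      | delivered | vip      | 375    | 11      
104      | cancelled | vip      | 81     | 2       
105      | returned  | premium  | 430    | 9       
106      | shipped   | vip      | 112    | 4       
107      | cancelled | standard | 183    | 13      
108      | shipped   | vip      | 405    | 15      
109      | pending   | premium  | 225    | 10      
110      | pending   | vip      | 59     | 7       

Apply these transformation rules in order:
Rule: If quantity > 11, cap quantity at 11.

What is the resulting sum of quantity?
77

Step 1: 3 records have quantity > 11
Step 2: These records originally summed to 40
Step 3: After capping: 3 × 11 = 33
Step 4: Unaffected records sum: 44
Step 5: Final sum = 33 + 44 = 77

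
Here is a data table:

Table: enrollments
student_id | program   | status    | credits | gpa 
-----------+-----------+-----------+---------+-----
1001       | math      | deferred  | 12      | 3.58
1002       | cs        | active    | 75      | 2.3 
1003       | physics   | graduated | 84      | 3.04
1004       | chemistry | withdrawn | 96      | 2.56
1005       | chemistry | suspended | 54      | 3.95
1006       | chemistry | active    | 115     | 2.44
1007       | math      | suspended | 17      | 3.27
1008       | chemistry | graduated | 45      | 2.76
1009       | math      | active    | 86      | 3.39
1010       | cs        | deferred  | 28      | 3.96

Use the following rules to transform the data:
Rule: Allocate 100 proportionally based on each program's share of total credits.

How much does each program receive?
chemistry: 50.65, cs: 16.83, math: 18.79, physics: 13.73

Step 1: Calculate total credits = 612
Step 2: Calculate each program's proportion:
  chemistry: 310/612 = 50.65% → 50.65
  cs: 103/612 = 16.83% → 16.83
  math: 115/612 = 18.79% → 18.79
  physics: 84/612 = 13.73% → 13.73
Step 3: Verify: sum of allocations ≈ 100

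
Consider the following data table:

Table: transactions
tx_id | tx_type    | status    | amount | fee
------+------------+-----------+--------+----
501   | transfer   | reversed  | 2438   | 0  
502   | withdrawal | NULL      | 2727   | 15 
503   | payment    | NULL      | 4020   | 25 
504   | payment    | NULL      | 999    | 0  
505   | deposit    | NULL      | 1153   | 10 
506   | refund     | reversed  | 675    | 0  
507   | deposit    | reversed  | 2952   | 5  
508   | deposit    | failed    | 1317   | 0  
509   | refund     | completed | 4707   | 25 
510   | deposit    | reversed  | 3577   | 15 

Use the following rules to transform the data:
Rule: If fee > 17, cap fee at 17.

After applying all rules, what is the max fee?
17

Step 1: Original maximum fee = 25
Step 2: Apply cap at 17
Step 3: 2 records had fee > 17 and were capped
Step 4: Maximum after transformation = 17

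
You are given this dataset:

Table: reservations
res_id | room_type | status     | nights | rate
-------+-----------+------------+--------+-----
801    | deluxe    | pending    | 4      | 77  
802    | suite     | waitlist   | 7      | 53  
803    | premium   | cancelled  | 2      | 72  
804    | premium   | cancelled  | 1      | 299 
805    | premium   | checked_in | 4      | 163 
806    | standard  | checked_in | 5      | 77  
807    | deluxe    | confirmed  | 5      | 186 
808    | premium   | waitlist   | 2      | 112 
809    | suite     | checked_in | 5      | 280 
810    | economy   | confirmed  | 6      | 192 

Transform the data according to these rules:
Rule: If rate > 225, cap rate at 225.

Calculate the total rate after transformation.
1382

Step 1: 2 records have rate > 225
Step 2: These records originally summed to 579
Step 3: After capping: 2 × 225 = 450
Step 4: Unaffected records sum: 932
Step 5: Final sum = 450 + 932 = 1382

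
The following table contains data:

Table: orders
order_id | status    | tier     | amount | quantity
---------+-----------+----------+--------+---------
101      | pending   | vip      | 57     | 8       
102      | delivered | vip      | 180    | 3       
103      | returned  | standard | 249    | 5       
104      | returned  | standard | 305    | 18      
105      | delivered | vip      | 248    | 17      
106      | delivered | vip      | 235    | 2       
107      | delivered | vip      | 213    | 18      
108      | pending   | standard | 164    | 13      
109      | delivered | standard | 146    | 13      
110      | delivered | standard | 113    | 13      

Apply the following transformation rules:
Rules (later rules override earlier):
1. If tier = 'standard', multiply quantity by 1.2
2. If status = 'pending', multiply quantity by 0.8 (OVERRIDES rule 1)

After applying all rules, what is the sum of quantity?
115.6

Step 1: Rule 2 takes priority for records with status = 'pending'
  - 2 records: 21 × 0.8 = 16.8
Step 2: Rule 1 applies to remaining records with tier = 'standard'
  - 4 records: 49 × 1.2 = 58.8
Step 3: Other records unchanged: 40
Step 4: Final sum = 16.8 + 58.8 + 40 = 115.6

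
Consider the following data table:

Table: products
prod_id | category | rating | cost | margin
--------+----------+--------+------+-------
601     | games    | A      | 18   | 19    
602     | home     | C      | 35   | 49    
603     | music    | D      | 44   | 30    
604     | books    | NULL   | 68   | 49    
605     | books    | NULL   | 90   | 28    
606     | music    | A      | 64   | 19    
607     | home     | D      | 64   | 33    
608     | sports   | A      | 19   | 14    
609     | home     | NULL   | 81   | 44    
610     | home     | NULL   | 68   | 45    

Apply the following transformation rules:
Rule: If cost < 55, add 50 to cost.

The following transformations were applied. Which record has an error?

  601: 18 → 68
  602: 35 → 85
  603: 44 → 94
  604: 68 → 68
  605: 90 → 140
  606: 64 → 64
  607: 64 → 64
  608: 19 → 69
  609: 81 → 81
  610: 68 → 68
Record 605 has an error. The correct transformed value should be 90, not 140.

Step 1: Check each record against the rule
Step 2: Record 605 has cost = 90
Step 3: Since 90 >= 55, the bonus should not have been applied
Step 4: Correct value = 90, but claimed value = 140
Conclusion: Record 605 has the error.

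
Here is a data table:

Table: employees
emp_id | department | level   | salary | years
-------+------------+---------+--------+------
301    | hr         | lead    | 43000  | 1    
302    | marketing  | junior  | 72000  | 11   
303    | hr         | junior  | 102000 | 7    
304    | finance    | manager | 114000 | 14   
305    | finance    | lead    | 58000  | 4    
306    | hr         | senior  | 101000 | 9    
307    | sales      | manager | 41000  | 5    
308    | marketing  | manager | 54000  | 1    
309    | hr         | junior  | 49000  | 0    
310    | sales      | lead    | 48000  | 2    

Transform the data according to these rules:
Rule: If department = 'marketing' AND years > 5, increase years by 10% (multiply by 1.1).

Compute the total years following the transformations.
55.1

Step 1: Find records where department = 'marketing' AND years > 5
Step 2: 1 records match, summing to 11
Step 3: After multiplier: 11 × 1.1 = 12.1
Step 4: Unaffected records sum: 43
Step 5: Final sum = 12.1 + 43 = 55.1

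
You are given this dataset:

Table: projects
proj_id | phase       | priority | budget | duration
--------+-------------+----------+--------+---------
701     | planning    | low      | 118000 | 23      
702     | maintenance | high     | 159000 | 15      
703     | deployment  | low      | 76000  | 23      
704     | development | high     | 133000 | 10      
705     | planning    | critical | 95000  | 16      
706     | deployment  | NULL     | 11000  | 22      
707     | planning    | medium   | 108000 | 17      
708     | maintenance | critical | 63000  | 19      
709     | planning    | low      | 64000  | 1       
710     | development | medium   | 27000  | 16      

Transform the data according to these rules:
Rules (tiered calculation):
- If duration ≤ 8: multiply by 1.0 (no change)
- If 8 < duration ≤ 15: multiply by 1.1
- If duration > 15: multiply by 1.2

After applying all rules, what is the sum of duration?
191.7

Step 1: Tier 1 (duration ≤ 8): 1 records, sum = 1 × 1.0 = 1.0
Step 2: Tier 2 (8 < duration ≤ 15): 2 records, sum = 25 × 1.1 = 27.5
Step 3: Tier 3 (duration > 15): 7 records, sum = 136 × 1.2 = 163.2
Step 4: Final sum = 1.0 + 27.5 + 163.2 = 191.7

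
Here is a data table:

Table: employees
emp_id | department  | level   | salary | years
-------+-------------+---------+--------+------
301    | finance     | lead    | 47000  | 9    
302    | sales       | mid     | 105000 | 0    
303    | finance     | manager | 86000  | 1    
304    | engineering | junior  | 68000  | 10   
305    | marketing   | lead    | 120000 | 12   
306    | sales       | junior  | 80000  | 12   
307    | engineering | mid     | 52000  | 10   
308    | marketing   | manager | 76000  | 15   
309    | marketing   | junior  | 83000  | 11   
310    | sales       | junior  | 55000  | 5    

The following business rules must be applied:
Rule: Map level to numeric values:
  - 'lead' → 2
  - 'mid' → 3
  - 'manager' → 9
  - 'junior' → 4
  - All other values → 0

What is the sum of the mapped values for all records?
44

Step 1: Apply mapping to each record
Step 2: Count by status:
  'lead': 2 records × 2 = 4
  'mid': 2 records × 3 = 6
  'manager': 2 records × 9 = 18
  'junior': 4 records × 4 = 16
Step 3: Sum all mapped values = 44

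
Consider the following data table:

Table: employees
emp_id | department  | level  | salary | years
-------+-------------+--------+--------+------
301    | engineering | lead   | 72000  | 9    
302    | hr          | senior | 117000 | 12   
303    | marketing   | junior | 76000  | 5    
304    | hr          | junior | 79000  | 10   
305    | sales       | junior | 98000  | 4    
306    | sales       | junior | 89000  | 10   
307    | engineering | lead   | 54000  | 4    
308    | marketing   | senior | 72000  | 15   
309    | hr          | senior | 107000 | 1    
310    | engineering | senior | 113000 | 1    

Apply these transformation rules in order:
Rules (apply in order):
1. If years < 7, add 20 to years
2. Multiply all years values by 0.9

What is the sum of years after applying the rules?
153.9

Step 1: Apply Rule 1 - Add 20 to records with years < 7
  - 5 records affected: 15 + (5 × 20) = 115
  - Unaffected records: 56
  - Sum after Rule 1: 171
Step 2: Apply Rule 2 - Multiply all by 0.9
  - 171 × 0.9 = 153.9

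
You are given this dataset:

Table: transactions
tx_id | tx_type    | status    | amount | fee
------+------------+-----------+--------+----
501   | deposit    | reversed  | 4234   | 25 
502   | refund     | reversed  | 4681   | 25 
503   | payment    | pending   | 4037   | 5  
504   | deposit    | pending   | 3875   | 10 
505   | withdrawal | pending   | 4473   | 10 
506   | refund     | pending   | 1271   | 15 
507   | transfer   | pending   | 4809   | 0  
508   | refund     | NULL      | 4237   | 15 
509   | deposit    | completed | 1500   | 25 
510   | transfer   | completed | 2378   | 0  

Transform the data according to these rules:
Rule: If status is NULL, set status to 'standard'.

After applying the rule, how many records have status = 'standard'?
1

Step 1: Count records where status IS NULL
Step 2: Found 1 records with NULL status
Step 3: These records will have status set to 'standard'
Step 4: Records already having status = 'standard': 0
Step 5: Answer: 1 + 0 = 1 records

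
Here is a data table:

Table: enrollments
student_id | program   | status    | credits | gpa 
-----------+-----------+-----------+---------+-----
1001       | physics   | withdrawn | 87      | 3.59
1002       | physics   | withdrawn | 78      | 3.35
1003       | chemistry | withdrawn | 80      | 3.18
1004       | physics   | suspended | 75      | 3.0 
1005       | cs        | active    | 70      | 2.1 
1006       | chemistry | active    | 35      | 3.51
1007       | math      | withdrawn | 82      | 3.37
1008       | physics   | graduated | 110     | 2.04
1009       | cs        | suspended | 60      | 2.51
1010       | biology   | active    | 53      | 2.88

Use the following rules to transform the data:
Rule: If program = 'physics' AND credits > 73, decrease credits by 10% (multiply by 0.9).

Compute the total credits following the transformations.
695.0

Step 1: Find records where program = 'physics' AND credits > 73
Step 2: 4 records match, summing to 350
Step 3: After multiplier: 350 × 0.9 = 315.0
Step 4: Unaffected records sum: 380
Step 5: Final sum = 315.0 + 380 = 695.0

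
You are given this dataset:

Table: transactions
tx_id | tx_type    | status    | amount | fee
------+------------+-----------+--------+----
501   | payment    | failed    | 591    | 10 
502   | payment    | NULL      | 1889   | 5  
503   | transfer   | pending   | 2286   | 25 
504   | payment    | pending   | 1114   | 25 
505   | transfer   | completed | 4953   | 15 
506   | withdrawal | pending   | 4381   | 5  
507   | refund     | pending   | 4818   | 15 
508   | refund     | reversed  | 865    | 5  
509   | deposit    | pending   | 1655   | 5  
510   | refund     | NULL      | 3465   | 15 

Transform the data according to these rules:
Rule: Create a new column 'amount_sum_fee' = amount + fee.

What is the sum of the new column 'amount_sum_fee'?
26142

Step 1: For each record, compute amount + fee
Example calculations:
  591 + 10 = 601
  1889 + 5 = 1894
  2286 + 25 = 2311
  ...
Step 2: Sum all derived values
Step 3: Total = 26142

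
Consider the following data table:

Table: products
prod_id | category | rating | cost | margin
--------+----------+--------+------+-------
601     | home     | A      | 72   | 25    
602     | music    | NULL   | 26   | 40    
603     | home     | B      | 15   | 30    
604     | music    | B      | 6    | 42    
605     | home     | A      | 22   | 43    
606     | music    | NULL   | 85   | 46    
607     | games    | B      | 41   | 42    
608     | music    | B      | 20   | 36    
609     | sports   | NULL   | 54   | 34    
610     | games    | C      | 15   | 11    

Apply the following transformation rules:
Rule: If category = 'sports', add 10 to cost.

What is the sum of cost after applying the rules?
366

Step 1: Count records where category = 'sports': 1
Step 2: Total bonus added: 1 × 10 = 10
Step 3: Original sum of cost: 356
Step 4: Final sum = 356 + 10 = 366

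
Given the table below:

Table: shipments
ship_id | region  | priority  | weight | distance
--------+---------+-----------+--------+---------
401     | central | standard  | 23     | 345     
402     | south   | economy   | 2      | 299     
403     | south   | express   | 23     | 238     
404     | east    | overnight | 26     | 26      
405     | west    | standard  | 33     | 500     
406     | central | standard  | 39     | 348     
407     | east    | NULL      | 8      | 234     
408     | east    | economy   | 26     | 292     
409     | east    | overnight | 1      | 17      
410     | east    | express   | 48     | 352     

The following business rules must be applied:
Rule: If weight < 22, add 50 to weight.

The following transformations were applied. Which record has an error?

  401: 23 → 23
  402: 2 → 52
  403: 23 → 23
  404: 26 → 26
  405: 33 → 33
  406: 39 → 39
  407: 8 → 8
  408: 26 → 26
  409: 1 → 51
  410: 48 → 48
Record 407 has an error. The correct transformed value should be 58, not 8.

Step 1: Check each record against the rule
Step 2: Record 407 has weight = 8
Step 3: Since 8 < 22, the bonus should have been applied
Step 4: Correct value = 58, but claimed value = 8
Conclusion: Record 407 has the error.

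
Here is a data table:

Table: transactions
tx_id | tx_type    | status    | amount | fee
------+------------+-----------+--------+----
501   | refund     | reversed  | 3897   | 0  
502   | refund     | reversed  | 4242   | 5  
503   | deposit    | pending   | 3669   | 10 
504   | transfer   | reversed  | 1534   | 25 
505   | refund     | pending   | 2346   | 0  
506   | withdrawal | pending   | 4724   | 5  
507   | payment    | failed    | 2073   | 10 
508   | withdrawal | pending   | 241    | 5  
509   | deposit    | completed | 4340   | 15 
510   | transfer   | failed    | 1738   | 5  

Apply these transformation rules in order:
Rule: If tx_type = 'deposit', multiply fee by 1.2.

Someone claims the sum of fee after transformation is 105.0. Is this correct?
No, the correct result is 85.0.

Step 1: Calculate the correct sum after transformation
Step 2: Apply multiplier 1.2 to records where tx_type = 'deposit'
Step 3: Correct result = 85.0
Step 4: Claimed result = 105.0
Step 5: 85.0 ≠ 105.0
Conclusion: The claimed result is incorrect. The correct answer is 85.0.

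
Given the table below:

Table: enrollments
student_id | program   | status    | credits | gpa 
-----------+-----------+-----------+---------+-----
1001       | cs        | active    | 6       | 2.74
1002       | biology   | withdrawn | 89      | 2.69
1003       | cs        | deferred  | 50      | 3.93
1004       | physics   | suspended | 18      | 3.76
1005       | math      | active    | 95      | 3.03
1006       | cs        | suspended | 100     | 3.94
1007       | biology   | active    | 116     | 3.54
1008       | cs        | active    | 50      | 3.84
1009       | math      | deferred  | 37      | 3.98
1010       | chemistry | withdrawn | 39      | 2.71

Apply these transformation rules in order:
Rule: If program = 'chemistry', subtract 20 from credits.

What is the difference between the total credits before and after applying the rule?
20

Step 1: Original sum of credits = 600
Step 2: 1 records have program = 'chemistry'
Step 3: Each affected record changes by -20
Step 4: Total change = 1 × -20 = -20
Step 5: New sum = 600 + -20 = 580
Step 6: Difference = |580 - 600| = 20
        (Sum decreased by 20)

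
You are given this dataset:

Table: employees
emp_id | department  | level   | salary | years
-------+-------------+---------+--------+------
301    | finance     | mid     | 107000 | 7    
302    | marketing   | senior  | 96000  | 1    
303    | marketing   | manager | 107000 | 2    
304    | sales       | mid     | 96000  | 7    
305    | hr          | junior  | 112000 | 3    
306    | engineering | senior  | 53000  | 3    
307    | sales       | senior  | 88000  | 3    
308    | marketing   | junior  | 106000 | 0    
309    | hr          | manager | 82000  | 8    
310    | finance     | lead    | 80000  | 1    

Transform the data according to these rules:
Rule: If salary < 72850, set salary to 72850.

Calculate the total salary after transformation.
946850

Step 1: 1 records have salary < 72850
Step 2: These records originally summed to 53000
Step 3: After setting to minimum: 1 × 72850 = 72850
Step 4: Unaffected records sum: 874000
Step 5: Final sum = 72850 + 874000 = 946850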